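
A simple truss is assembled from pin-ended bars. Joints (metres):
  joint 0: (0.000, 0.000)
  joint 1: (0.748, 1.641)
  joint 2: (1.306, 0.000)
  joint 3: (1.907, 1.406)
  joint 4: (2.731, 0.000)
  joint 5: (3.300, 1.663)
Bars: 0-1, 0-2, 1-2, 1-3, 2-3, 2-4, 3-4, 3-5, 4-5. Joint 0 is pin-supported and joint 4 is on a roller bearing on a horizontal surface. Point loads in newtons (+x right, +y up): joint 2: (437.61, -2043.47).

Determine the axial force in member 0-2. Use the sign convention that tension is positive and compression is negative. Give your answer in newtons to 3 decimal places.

923.630

N=6 nodes, M=9 members, R=3 reactions → 2N=12, M+R=12
member 0 (0-1): L=1.8034, (cx,cy)=(0.4148,0.9099)
member 1 (0-2): L=1.3060, (cx,cy)=(1.0000,0.0000)
member 2 (1-2): L=1.7333, (cx,cy)=(0.3219,-0.9468)
member 3 (1-3): L=1.1826, (cx,cy)=(0.9801,-0.1987)
member 4 (2-3): L=1.5291, (cx,cy)=(0.3931,0.9195)
member 5 (2-4): L=1.4250, (cx,cy)=(1.0000,0.0000)
member 6 (3-4): L=1.6297, (cx,cy)=(0.5056,-0.8628)
member 7 (3-5): L=1.4165, (cx,cy)=(0.9834,0.1814)
member 8 (4-5): L=1.7576, (cx,cy)=(0.3237,0.9462)
solve A·x = −loads:
  F[0-1] = -1171.8009 N (compression)
  F[0-2] = +923.6303 N (tension)
  F[1-2] = +1321.4062 N (tension)
  F[1-3] = -929.9722 N (compression)
  F[2-3] = +861.7707 N (tension)
  F[2-4] = +572.7059 N (tension)
  F[3-4] = -1132.6692 N (compression)
  F[3-5] = -0.0000 N (compression)
  F[4-5] = +0.0000 N (tension)
  Rx@0 = -437.6100 N
  Ry@0 = +1066.2559 N
  Ry@4 = +977.2141 N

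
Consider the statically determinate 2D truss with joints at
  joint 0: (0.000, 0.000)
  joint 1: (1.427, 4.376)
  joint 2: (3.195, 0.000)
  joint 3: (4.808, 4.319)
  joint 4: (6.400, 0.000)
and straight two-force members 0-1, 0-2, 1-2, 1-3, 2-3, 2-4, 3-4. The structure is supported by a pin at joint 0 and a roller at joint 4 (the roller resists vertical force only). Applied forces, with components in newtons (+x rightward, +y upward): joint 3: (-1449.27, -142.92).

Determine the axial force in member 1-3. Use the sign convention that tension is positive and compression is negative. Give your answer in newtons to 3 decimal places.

N=5 nodes, M=7 members, R=3 reactions → 2N=10, M+R=10
member 0 (0-1): L=4.6028, (cx,cy)=(0.3100,0.9507)
member 1 (0-2): L=3.1950, (cx,cy)=(1.0000,0.0000)
member 2 (1-2): L=4.7197, (cx,cy)=(0.3746,-0.9272)
member 3 (1-3): L=3.3815, (cx,cy)=(0.9999,-0.0169)
member 4 (2-3): L=4.6104, (cx,cy)=(0.3499,0.9368)
member 5 (2-4): L=3.2050, (cx,cy)=(1.0000,0.0000)
member 6 (3-4): L=4.6031, (cx,cy)=(0.3459,-0.9383)
solve A·x = −loads:
  F[0-1] = -1066.1127 N (compression)
  F[0-2] = -1118.7440 N (compression)
  F[1-2] = +1106.7302 N (tension)
  F[1-3] = -745.2165 N (compression)
  F[2-3] = -1095.3705 N (compression)
  F[2-4] = -320.9294 N (compression)
  F[3-4] = +927.9269 N (tension)
  Rx@0 = +1449.2700 N
  Ry@0 = +1013.5822 N
  Ry@4 = -870.6622 N

-745.217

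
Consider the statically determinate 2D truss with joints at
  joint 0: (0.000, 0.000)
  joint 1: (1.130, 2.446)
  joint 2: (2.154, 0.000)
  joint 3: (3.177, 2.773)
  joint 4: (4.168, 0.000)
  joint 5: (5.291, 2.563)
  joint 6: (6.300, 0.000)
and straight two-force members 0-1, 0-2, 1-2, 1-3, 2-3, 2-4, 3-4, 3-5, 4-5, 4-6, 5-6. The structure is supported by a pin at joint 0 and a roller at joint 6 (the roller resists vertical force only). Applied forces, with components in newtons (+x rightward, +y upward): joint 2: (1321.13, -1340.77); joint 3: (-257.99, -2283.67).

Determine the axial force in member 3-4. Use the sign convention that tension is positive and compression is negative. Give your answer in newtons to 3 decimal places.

N=7 nodes, M=11 members, R=3 reactions → 2N=14, M+R=14
member 0 (0-1): L=2.6944, (cx,cy)=(0.4194,0.9078)
member 1 (0-2): L=2.1540, (cx,cy)=(1.0000,0.0000)
member 2 (1-2): L=2.6517, (cx,cy)=(0.3862,-0.9224)
member 3 (1-3): L=2.0730, (cx,cy)=(0.9875,0.1577)
member 4 (2-3): L=2.9557, (cx,cy)=(0.3461,0.9382)
member 5 (2-4): L=2.0140, (cx,cy)=(1.0000,0.0000)
member 6 (3-4): L=2.9448, (cx,cy)=(0.3365,-0.9417)
member 7 (3-5): L=2.1244, (cx,cy)=(0.9951,-0.0989)
member 8 (4-5): L=2.7982, (cx,cy)=(0.4013,0.9159)
member 9 (4-6): L=2.1320, (cx,cy)=(1.0000,0.0000)
member 10 (5-6): L=2.7545, (cx,cy)=(0.3663,-0.9305)
solve A·x = −loads:
  F[0-1] = -2344.0645 N (compression)
  F[0-2] = +2046.2117 N (tension)
  F[1-2] = +2002.7258 N (tension)
  F[1-3] = -1778.7304 N (compression)
  F[2-3] = -539.9757 N (compression)
  F[2-4] = +1685.3628 N (tension)
  F[3-4] = -1463.3327 N (compression)
  F[3-5] = -1198.7788 N (compression)
  F[4-5] = +1504.4511 N (tension)
  F[4-6] = +589.1337 N (tension)
  F[5-6] = -1608.2707 N (compression)
  Rx@0 = -1063.1400 N
  Ry@0 = +2127.9587 N
  Ry@6 = +1496.4813 N

-1463.333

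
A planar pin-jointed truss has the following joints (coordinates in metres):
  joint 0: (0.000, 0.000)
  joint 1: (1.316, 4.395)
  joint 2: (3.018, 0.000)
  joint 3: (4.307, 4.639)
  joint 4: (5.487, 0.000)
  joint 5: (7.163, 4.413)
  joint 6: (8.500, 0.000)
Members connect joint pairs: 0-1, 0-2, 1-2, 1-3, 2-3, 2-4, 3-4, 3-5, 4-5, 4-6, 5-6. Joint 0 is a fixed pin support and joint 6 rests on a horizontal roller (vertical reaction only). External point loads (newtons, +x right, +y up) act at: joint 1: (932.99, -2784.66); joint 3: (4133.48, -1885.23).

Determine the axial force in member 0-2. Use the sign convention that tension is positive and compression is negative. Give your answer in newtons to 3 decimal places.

N=7 nodes, M=11 members, R=3 reactions → 2N=14, M+R=14
member 0 (0-1): L=4.5878, (cx,cy)=(0.2868,0.9580)
member 1 (0-2): L=3.0180, (cx,cy)=(1.0000,0.0000)
member 2 (1-2): L=4.7130, (cx,cy)=(0.3611,-0.9325)
member 3 (1-3): L=3.0009, (cx,cy)=(0.9967,0.0813)
member 4 (2-3): L=4.8148, (cx,cy)=(0.2677,0.9635)
member 5 (2-4): L=2.4690, (cx,cy)=(1.0000,0.0000)
member 6 (3-4): L=4.7867, (cx,cy)=(0.2465,-0.9691)
member 7 (3-5): L=2.8649, (cx,cy)=(0.9969,-0.0789)
member 8 (4-5): L=4.7205, (cx,cy)=(0.3550,0.9348)
member 9 (4-6): L=3.0130, (cx,cy)=(1.0000,0.0000)
member 10 (5-6): L=4.6111, (cx,cy)=(0.2900,-0.9570)
solve A·x = −loads:
  F[0-1] = -569.0995 N (compression)
  F[0-2] = +5229.7150 N (tension)
  F[1-2] = -2420.9563 N (compression)
  F[1-3] = -222.7044 N (compression)
  F[2-3] = +2343.1144 N (tension)
  F[2-4] = +3728.1512 N (tension)
  F[3-4] = -4032.8173 N (compression)
  F[3-5] = -2742.5470 N (compression)
  F[4-5] = +4180.7366 N (tension)
  F[4-6] = +1249.6561 N (tension)
  F[5-6] = -4309.8540 N (compression)
  Rx@0 = -5066.4700 N
  Ry@0 = +545.1838 N
  Ry@6 = +4124.7062 N

5229.715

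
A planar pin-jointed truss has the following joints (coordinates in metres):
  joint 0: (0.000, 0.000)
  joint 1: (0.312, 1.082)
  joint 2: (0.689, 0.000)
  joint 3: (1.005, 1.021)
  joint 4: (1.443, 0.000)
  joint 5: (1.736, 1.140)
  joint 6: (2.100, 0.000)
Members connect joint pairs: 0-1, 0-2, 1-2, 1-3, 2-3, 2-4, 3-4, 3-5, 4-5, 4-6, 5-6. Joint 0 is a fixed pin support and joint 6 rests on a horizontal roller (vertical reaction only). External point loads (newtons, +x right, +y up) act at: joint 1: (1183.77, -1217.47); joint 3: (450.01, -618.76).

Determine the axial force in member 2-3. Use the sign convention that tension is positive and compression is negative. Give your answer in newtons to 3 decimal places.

614.790

N=7 nodes, M=11 members, R=3 reactions → 2N=14, M+R=14
member 0 (0-1): L=1.1261, (cx,cy)=(0.2771,0.9609)
member 1 (0-2): L=0.6890, (cx,cy)=(1.0000,0.0000)
member 2 (1-2): L=1.1458, (cx,cy)=(0.3290,-0.9443)
member 3 (1-3): L=0.6957, (cx,cy)=(0.9961,-0.0877)
member 4 (2-3): L=1.0688, (cx,cy)=(0.2957,0.9553)
member 5 (2-4): L=0.7540, (cx,cy)=(1.0000,0.0000)
member 6 (3-4): L=1.1110, (cx,cy)=(0.3942,-0.9190)
member 7 (3-5): L=0.7406, (cx,cy)=(0.9870,0.1607)
member 8 (4-5): L=1.1771, (cx,cy)=(0.2489,0.9685)
member 9 (4-6): L=0.6570, (cx,cy)=(1.0000,0.0000)
member 10 (5-6): L=1.1967, (cx,cy)=(0.3042,-0.9526)
solve A·x = −loads:
  F[0-1] = -552.1293 N (compression)
  F[0-2] = +1786.7563 N (tension)
  F[1-2] = -621.9333 N (compression)
  F[1-3] = -1136.4900 N (compression)
  F[2-3] = +614.7900 N (tension)
  F[2-4] = +1400.3517 N (tension)
  F[3-4] = -1559.9106 N (compression)
  F[3-5] = -795.7029 N (compression)
  F[4-5] = +1480.1583 N (tension)
  F[4-6] = +416.9129 N (tension)
  F[5-6] = -1370.6607 N (compression)
  Rx@0 = -1633.7800 N
  Ry@0 = +530.5139 N
  Ry@6 = +1305.7161 N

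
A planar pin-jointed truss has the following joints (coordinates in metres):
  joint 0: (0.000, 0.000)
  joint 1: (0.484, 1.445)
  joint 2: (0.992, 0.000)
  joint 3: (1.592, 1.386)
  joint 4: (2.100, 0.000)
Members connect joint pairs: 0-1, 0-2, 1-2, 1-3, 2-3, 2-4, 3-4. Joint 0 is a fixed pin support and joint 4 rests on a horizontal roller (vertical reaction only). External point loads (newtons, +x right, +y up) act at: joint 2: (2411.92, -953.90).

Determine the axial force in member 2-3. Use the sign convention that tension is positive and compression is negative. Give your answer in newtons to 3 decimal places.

470.584

N=5 nodes, M=7 members, R=3 reactions → 2N=10, M+R=10
member 0 (0-1): L=1.5239, (cx,cy)=(0.3176,0.9482)
member 1 (0-2): L=0.9920, (cx,cy)=(1.0000,0.0000)
member 2 (1-2): L=1.5317, (cx,cy)=(0.3317,-0.9434)
member 3 (1-3): L=1.1096, (cx,cy)=(0.9986,-0.0532)
member 4 (2-3): L=1.5103, (cx,cy)=(0.3973,0.9177)
member 5 (2-4): L=1.1080, (cx,cy)=(1.0000,0.0000)
member 6 (3-4): L=1.4762, (cx,cy)=(0.3441,-0.9389)
solve A·x = −loads:
  F[0-1] = -530.7779 N (compression)
  F[0-2] = +2580.4980 N (tension)
  F[1-2] = +553.3660 N (tension)
  F[1-3] = -352.6055 N (compression)
  F[2-3] = +470.5836 N (tension)
  F[2-4] = +165.1565 N (tension)
  F[3-4] = -479.9175 N (compression)
  Rx@0 = -2411.9200 N
  Ry@0 = +503.2958 N
  Ry@4 = +450.6042 N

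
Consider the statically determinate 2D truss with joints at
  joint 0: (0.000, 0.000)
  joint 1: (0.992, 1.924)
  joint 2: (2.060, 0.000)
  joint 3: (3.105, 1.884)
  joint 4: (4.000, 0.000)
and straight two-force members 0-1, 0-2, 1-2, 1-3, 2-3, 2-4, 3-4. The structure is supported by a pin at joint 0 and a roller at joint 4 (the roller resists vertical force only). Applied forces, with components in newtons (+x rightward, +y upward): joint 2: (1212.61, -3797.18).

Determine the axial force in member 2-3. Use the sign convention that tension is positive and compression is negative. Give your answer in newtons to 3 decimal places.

N=5 nodes, M=7 members, R=3 reactions → 2N=10, M+R=10
member 0 (0-1): L=2.1647, (cx,cy)=(0.4583,0.8888)
member 1 (0-2): L=2.0600, (cx,cy)=(1.0000,0.0000)
member 2 (1-2): L=2.2005, (cx,cy)=(0.4853,-0.8743)
member 3 (1-3): L=2.1134, (cx,cy)=(0.9998,-0.0189)
member 4 (2-3): L=2.1544, (cx,cy)=(0.4851,0.8745)
member 5 (2-4): L=1.9400, (cx,cy)=(1.0000,0.0000)
member 6 (3-4): L=2.0858, (cx,cy)=(0.4291,-0.9033)
solve A·x = −loads:
  F[0-1] = -2072.0087 N (compression)
  F[0-2] = +2162.1418 N (tension)
  F[1-2] = +2149.4844 N (tension)
  F[1-3] = -1993.1072 N (compression)
  F[2-3] = +2193.0885 N (tension)
  F[2-4] = +928.9890 N (tension)
  F[3-4] = -2164.9913 N (compression)
  Rx@0 = -1212.6100 N
  Ry@0 = +1841.6323 N
  Ry@4 = +1955.5477 N

2193.088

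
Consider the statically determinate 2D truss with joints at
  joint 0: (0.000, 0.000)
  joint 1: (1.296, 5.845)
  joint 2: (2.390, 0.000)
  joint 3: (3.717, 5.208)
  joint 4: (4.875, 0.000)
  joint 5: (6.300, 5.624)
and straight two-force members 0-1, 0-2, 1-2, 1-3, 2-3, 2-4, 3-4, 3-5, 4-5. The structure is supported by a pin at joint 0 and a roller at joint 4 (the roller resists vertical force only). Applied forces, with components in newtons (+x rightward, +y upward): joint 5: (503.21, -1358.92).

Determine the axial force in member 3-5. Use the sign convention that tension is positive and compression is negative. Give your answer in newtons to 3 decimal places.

894.974

N=6 nodes, M=9 members, R=3 reactions → 2N=12, M+R=12
member 0 (0-1): L=5.9870, (cx,cy)=(0.2165,0.9763)
member 1 (0-2): L=2.3900, (cx,cy)=(1.0000,0.0000)
member 2 (1-2): L=5.9465, (cx,cy)=(0.1840,-0.9829)
member 3 (1-3): L=2.5034, (cx,cy)=(0.9671,-0.2545)
member 4 (2-3): L=5.3744, (cx,cy)=(0.2469,0.9690)
member 5 (2-4): L=2.4850, (cx,cy)=(1.0000,0.0000)
member 6 (3-4): L=5.3352, (cx,cy)=(0.2170,-0.9762)
member 7 (3-5): L=2.6163, (cx,cy)=(0.9873,0.1590)
member 8 (4-5): L=5.8017, (cx,cy)=(0.2456,0.9694)
solve A·x = −loads:
  F[0-1] = +1001.4927 N (tension)
  F[0-2] = +286.4163 N (tension)
  F[1-2] = -1107.2877 N (compression)
  F[1-3] = +434.8177 N (tension)
  F[2-3] = +1123.1628 N (tension)
  F[2-4] = -194.6171 N (compression)
  F[3-4] = -855.8448 N (compression)
  F[3-5] = +894.9738 N (tension)
  F[4-5] = -1548.6647 N (compression)
  Rx@0 = -503.2100 N
  Ry@0 = -977.7465 N
  Ry@4 = +2336.6665 N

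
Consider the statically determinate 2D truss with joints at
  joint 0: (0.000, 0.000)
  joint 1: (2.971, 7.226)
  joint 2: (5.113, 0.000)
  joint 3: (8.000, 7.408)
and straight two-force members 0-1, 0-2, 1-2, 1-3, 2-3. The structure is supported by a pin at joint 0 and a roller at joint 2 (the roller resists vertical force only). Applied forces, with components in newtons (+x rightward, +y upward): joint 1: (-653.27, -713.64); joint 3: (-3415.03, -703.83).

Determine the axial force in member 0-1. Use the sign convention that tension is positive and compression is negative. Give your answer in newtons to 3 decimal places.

-6241.570

N=4 nodes, M=5 members, R=3 reactions → 2N=8, M+R=8
member 0 (0-1): L=7.8129, (cx,cy)=(0.3803,0.9249)
member 1 (0-2): L=5.1130, (cx,cy)=(1.0000,0.0000)
member 2 (1-2): L=7.5368, (cx,cy)=(0.2842,-0.9588)
member 3 (1-3): L=5.0323, (cx,cy)=(0.9993,0.0362)
member 4 (2-3): L=7.9507, (cx,cy)=(0.3631,0.9317)
solve A·x = −loads:
  F[0-1] = -6241.5704 N (compression)
  F[0-2] = -1694.8371 N (compression)
  F[1-2] = +5156.3862 N (tension)
  F[1-3] = -3187.7532 N (compression)
  F[2-3] = -631.6541 N (compression)
  Rx@0 = +4068.3000 N
  Ry@0 = +5772.6835 N
  Ry@2 = -4355.2135 N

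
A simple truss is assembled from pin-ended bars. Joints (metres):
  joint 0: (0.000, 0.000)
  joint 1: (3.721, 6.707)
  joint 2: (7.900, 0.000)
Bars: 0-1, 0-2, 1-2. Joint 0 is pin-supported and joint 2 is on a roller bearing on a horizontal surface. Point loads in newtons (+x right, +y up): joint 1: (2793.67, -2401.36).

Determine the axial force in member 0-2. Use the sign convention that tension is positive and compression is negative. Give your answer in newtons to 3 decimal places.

N=3 nodes, M=3 members, R=3 reactions → 2N=6, M+R=6
member 0 (0-1): L=7.6701, (cx,cy)=(0.4851,0.8744)
member 1 (0-2): L=7.9000, (cx,cy)=(1.0000,0.0000)
member 2 (1-2): L=7.9024, (cx,cy)=(0.5288,-0.8487)
solve A·x = −loads:
  F[0-1] = +1259.6649 N (tension)
  F[0-2] = +2182.5642 N (tension)
  F[1-2] = -4127.1812 N (compression)
  Rx@0 = -2793.6700 N
  Ry@0 = -1101.5014 N
  Ry@2 = +3502.8614 N

2182.564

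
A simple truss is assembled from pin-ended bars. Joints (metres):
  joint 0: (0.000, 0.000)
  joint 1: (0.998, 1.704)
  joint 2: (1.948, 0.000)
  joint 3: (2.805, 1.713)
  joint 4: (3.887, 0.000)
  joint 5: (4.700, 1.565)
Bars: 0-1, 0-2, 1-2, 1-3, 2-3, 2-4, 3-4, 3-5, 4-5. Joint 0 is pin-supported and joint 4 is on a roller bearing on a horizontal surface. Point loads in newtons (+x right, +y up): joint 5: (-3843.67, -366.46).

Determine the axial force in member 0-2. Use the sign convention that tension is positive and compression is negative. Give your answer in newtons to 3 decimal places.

-2982.189

N=6 nodes, M=9 members, R=3 reactions → 2N=12, M+R=12
member 0 (0-1): L=1.9747, (cx,cy)=(0.5054,0.8629)
member 1 (0-2): L=1.9480, (cx,cy)=(1.0000,0.0000)
member 2 (1-2): L=1.9509, (cx,cy)=(0.4869,-0.8734)
member 3 (1-3): L=1.8070, (cx,cy)=(1.0000,0.0050)
member 4 (2-3): L=1.9154, (cx,cy)=(0.4474,0.8943)
member 5 (2-4): L=1.9390, (cx,cy)=(1.0000,0.0000)
member 6 (3-4): L=2.0261, (cx,cy)=(0.5340,-0.8455)
member 7 (3-5): L=1.9008, (cx,cy)=(0.9970,-0.0779)
member 8 (4-5): L=1.7636, (cx,cy)=(0.4610,0.8874)
solve A·x = −loads:
  F[0-1] = -1704.6156 N (compression)
  F[0-2] = -2982.1887 N (compression)
  F[1-2] = +1674.4931 N (tension)
  F[1-3] = -1676.8932 N (compression)
  F[2-3] = -1635.3762 N (compression)
  F[2-4] = -1435.0936 N (compression)
  F[3-4] = +2064.0757 N (tension)
  F[3-5] = -3521.5462 N (compression)
  F[4-5] = -721.9483 N (compression)
  Rx@0 = +3843.6700 N
  Ry@0 = +1470.9060 N
  Ry@4 = -1104.4460 N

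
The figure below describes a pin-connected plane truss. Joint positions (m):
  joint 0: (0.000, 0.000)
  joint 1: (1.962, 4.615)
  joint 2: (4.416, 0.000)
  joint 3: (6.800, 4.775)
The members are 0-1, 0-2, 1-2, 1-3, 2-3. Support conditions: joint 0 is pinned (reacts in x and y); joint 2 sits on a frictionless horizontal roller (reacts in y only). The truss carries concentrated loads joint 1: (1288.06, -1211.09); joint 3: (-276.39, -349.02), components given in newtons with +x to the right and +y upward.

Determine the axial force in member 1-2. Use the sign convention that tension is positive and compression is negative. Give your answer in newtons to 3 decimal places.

N=4 nodes, M=5 members, R=3 reactions → 2N=8, M+R=8
member 0 (0-1): L=5.0147, (cx,cy)=(0.3912,0.9203)
member 1 (0-2): L=4.4160, (cx,cy)=(1.0000,0.0000)
member 2 (1-2): L=5.2269, (cx,cy)=(0.4695,-0.8829)
member 3 (1-3): L=4.8406, (cx,cy)=(0.9995,0.0331)
member 4 (2-3): L=5.3370, (cx,cy)=(0.4467,0.8947)
solve A·x = −loads:
  F[0-1] = +611.3912 N (tension)
  F[0-2] = +772.4655 N (tension)
  F[1-2] = -2012.8091 N (compression)
  F[1-3] = -103.9073 N (compression)
  F[2-3] = -386.2631 N (compression)
  Rx@0 = -1011.6700 N
  Ry@0 = -562.6548 N
  Ry@2 = +2122.7648 N

-2012.809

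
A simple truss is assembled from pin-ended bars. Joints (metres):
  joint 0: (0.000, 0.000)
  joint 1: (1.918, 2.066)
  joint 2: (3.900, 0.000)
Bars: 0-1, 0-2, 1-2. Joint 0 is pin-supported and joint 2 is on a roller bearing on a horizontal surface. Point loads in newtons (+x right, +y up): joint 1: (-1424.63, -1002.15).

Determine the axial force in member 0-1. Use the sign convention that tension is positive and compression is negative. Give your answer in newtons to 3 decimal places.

-1724.709

N=3 nodes, M=3 members, R=3 reactions → 2N=6, M+R=6
member 0 (0-1): L=2.8191, (cx,cy)=(0.6804,0.7329)
member 1 (0-2): L=3.9000, (cx,cy)=(1.0000,0.0000)
member 2 (1-2): L=2.8630, (cx,cy)=(0.6923,-0.7216)
solve A·x = −loads:
  F[0-1] = -1724.7092 N (compression)
  F[0-2] = -251.1906 N (compression)
  F[1-2] = +362.8429 N (tension)
  Rx@0 = +1424.6300 N
  Ry@0 = +1263.9864 N
  Ry@2 = -261.8364 N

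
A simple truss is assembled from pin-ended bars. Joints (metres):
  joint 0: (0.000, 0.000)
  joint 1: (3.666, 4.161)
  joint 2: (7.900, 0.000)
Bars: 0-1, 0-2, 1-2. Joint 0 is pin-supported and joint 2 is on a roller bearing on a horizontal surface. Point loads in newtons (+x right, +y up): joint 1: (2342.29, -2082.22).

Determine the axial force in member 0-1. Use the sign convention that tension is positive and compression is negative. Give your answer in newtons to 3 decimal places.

N=3 nodes, M=3 members, R=3 reactions → 2N=6, M+R=6
member 0 (0-1): L=5.5456, (cx,cy)=(0.6611,0.7503)
member 1 (0-2): L=7.9000, (cx,cy)=(1.0000,0.0000)
member 2 (1-2): L=5.9364, (cx,cy)=(0.7132,-0.7009)
solve A·x = −loads:
  F[0-1] = +156.9188 N (tension)
  F[0-2] = +2238.5562 N (tension)
  F[1-2] = -3138.6238 N (compression)
  Rx@0 = -2342.2900 N
  Ry@0 = -117.7404 N
  Ry@2 = +2199.9604 N

156.919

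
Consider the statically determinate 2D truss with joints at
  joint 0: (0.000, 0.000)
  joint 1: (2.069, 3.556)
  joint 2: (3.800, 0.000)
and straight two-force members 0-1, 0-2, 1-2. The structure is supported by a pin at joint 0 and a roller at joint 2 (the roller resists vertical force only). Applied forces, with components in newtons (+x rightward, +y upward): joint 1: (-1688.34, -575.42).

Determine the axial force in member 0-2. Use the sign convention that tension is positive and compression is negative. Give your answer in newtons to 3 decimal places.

N=3 nodes, M=3 members, R=3 reactions → 2N=6, M+R=6
member 0 (0-1): L=4.1141, (cx,cy)=(0.5029,0.8643)
member 1 (0-2): L=3.8000, (cx,cy)=(1.0000,0.0000)
member 2 (1-2): L=3.9549, (cx,cy)=(0.4377,-0.8991)
solve A·x = −loads:
  F[0-1] = -2131.1570 N (compression)
  F[0-2] = -616.5737 N (compression)
  F[1-2] = +1408.7278 N (tension)
  Rx@0 = +1688.3400 N
  Ry@0 = +1842.0498 N
  Ry@2 = -1266.6298 N

-616.574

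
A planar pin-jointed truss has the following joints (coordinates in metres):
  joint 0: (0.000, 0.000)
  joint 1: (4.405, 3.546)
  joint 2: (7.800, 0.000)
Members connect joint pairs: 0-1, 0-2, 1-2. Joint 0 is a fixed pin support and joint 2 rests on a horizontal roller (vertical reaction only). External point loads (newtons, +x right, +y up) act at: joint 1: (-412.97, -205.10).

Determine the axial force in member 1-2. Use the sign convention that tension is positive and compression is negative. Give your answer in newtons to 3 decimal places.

N=3 nodes, M=3 members, R=3 reactions → 2N=6, M+R=6
member 0 (0-1): L=5.6549, (cx,cy)=(0.7790,0.6271)
member 1 (0-2): L=7.8000, (cx,cy)=(1.0000,0.0000)
member 2 (1-2): L=4.9092, (cx,cy)=(0.6916,-0.7223)
solve A·x = −loads:
  F[0-1] = -441.7626 N (compression)
  F[0-2] = -68.8513 N (compression)
  F[1-2] = +99.5594 N (tension)
  Rx@0 = +412.9700 N
  Ry@0 = +277.0136 N
  Ry@2 = -71.9136 N

99.559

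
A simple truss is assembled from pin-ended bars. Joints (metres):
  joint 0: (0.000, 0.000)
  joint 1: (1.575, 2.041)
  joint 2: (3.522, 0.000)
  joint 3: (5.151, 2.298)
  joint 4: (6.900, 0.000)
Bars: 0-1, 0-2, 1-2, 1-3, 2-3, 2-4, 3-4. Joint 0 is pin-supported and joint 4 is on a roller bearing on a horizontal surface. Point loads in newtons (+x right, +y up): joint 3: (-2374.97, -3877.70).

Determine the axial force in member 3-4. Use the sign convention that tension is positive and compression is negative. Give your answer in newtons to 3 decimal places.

-2643.847

N=5 nodes, M=7 members, R=3 reactions → 2N=10, M+R=10
member 0 (0-1): L=2.5780, (cx,cy)=(0.6109,0.7917)
member 1 (0-2): L=3.5220, (cx,cy)=(1.0000,0.0000)
member 2 (1-2): L=2.8207, (cx,cy)=(0.6902,-0.7236)
member 3 (1-3): L=3.5852, (cx,cy)=(0.9974,0.0717)
member 4 (2-3): L=2.8168, (cx,cy)=(0.5783,0.8158)
member 5 (2-4): L=3.3780, (cx,cy)=(1.0000,0.0000)
member 6 (3-4): L=2.8879, (cx,cy)=(0.6056,-0.7957)
solve A·x = −loads:
  F[0-1] = -2240.6376 N (compression)
  F[0-2] = -1006.1006 N (compression)
  F[1-2] = +2167.0296 N (tension)
  F[1-3] = -2872.0458 N (compression)
  F[2-3] = -1922.0086 N (compression)
  F[2-4] = +1601.2096 N (tension)
  F[3-4] = -2643.8470 N (compression)
  Rx@0 = +2374.9700 N
  Ry@0 = +1773.8809 N
  Ry@4 = +2103.8191 N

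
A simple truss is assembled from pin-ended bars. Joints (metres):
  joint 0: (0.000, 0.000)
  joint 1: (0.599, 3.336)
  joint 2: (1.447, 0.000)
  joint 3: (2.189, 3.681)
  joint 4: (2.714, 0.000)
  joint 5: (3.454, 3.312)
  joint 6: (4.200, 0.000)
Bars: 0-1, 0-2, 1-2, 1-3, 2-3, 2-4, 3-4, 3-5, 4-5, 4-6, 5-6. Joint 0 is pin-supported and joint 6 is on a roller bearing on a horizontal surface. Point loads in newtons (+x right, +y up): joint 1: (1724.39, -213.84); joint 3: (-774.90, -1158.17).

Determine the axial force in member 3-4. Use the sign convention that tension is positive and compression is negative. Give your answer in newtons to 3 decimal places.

N=7 nodes, M=11 members, R=3 reactions → 2N=14, M+R=14
member 0 (0-1): L=3.3894, (cx,cy)=(0.1767,0.9843)
member 1 (0-2): L=1.4470, (cx,cy)=(1.0000,0.0000)
member 2 (1-2): L=3.4421, (cx,cy)=(0.2464,-0.9692)
member 3 (1-3): L=1.6270, (cx,cy)=(0.9773,0.2120)
member 4 (2-3): L=3.7550, (cx,cy)=(0.1976,0.9803)
member 5 (2-4): L=1.2670, (cx,cy)=(1.0000,0.0000)
member 6 (3-4): L=3.7183, (cx,cy)=(0.1412,-0.9900)
member 7 (3-5): L=1.3177, (cx,cy)=(0.9600,-0.2800)
member 8 (4-5): L=3.3937, (cx,cy)=(0.2181,0.9759)
member 9 (4-6): L=1.4860, (cx,cy)=(1.0000,0.0000)
member 10 (5-6): L=3.3950, (cx,cy)=(0.2197,-0.9756)
solve A·x = −loads:
  F[0-1] = -48.1289 N (compression)
  F[0-2] = +957.9958 N (tension)
  F[1-2] = -530.4679 N (compression)
  F[1-3] = -1639.4917 N (compression)
  F[2-3] = +524.4588 N (tension)
  F[2-4] = +723.6752 N (tension)
  F[3-4] = -1173.6390 N (compression)
  F[3-5] = -581.2163 N (compression)
  F[4-5] = +1190.5291 N (tension)
  F[4-6] = +298.3637 N (tension)
  F[5-6] = -1357.8249 N (compression)
  Rx@0 = -949.4900 N
  Ry@0 = +47.3713 N
  Ry@6 = +1324.6387 N

-1173.639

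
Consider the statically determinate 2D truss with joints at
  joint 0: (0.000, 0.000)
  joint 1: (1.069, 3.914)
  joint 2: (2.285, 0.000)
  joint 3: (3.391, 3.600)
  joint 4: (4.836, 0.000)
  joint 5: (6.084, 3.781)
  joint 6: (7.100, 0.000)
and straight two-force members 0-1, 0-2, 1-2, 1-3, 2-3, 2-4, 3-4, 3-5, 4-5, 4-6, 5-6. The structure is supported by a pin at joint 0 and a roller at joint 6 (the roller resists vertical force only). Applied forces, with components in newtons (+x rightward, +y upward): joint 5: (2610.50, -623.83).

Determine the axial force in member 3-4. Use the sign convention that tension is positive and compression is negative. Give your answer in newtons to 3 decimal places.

N=7 nodes, M=11 members, R=3 reactions → 2N=14, M+R=14
member 0 (0-1): L=4.0574, (cx,cy)=(0.2635,0.9647)
member 1 (0-2): L=2.2850, (cx,cy)=(1.0000,0.0000)
member 2 (1-2): L=4.0985, (cx,cy)=(0.2967,-0.9550)
member 3 (1-3): L=2.3431, (cx,cy)=(0.9910,-0.1340)
member 4 (2-3): L=3.7661, (cx,cy)=(0.2937,0.9559)
member 5 (2-4): L=2.5510, (cx,cy)=(1.0000,0.0000)
member 6 (3-4): L=3.8792, (cx,cy)=(0.3725,-0.9280)
member 7 (3-5): L=2.6991, (cx,cy)=(0.9977,0.0671)
member 8 (4-5): L=3.9816, (cx,cy)=(0.3134,0.9496)
member 9 (4-6): L=2.2640, (cx,cy)=(1.0000,0.0000)
member 10 (5-6): L=3.9151, (cx,cy)=(0.2595,-0.9657)
solve A·x = −loads:
  F[0-1] = +1348.5627 N (tension)
  F[0-2] = +2255.1916 N (tension)
  F[1-2] = -1474.5126 N (compression)
  F[1-3] = +799.9986 N (tension)
  F[2-3] = +1473.0755 N (tension)
  F[2-4] = +1385.1113 N (tension)
  F[3-4] = -1278.5595 N (compression)
  F[3-5] = +1705.4933 N (tension)
  F[4-5] = +1249.5082 N (tension)
  F[4-6] = +517.2018 N (tension)
  F[5-6] = -1993.0221 N (compression)
  Rx@0 = -2610.5000 N
  Ry@0 = -1300.9140 N
  Ry@6 = +1924.7440 N

-1278.560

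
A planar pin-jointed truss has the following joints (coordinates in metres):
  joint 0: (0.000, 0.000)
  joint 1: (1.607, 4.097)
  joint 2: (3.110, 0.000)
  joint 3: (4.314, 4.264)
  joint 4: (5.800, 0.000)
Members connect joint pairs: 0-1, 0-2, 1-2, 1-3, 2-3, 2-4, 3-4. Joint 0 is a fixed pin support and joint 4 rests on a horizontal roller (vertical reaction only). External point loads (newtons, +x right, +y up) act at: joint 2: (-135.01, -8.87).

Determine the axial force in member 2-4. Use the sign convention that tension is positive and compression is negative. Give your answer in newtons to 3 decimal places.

N=5 nodes, M=7 members, R=3 reactions → 2N=10, M+R=10
member 0 (0-1): L=4.4009, (cx,cy)=(0.3652,0.9309)
member 1 (0-2): L=3.1100, (cx,cy)=(1.0000,0.0000)
member 2 (1-2): L=4.3640, (cx,cy)=(0.3444,-0.9388)
member 3 (1-3): L=2.7121, (cx,cy)=(0.9981,0.0616)
member 4 (2-3): L=4.4307, (cx,cy)=(0.2717,0.9624)
member 5 (2-4): L=2.6900, (cx,cy)=(1.0000,0.0000)
member 6 (3-4): L=4.5155, (cx,cy)=(0.3291,-0.9443)
solve A·x = −loads:
  F[0-1] = -4.4190 N (compression)
  F[0-2] = -133.3964 N (compression)
  F[1-2] = +4.1813 N (tension)
  F[1-3] = -3.0595 N (compression)
  F[2-3] = +5.1379 N (tension)
  F[2-4] = +1.6575 N (tension)
  F[3-4] = -5.0367 N (compression)
  Rx@0 = +135.0100 N
  Ry@0 = +4.1138 N
  Ry@4 = +4.7562 N

1.658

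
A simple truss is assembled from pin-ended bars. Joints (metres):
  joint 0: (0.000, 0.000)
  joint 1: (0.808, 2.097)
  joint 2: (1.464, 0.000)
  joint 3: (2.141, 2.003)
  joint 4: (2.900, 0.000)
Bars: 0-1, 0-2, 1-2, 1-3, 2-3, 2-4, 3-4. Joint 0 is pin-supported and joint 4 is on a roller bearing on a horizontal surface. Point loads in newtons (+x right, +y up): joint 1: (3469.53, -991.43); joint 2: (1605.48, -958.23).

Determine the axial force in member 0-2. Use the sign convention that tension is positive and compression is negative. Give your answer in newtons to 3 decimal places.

N=5 nodes, M=7 members, R=3 reactions → 2N=10, M+R=10
member 0 (0-1): L=2.2473, (cx,cy)=(0.3595,0.9331)
member 1 (0-2): L=1.4640, (cx,cy)=(1.0000,0.0000)
member 2 (1-2): L=2.1972, (cx,cy)=(0.2986,-0.9544)
member 3 (1-3): L=1.3363, (cx,cy)=(0.9975,-0.0703)
member 4 (2-3): L=2.1143, (cx,cy)=(0.3202,0.9474)
member 5 (2-4): L=1.4360, (cx,cy)=(1.0000,0.0000)
member 6 (3-4): L=2.1420, (cx,cy)=(0.3543,-0.9351)
solve A·x = −loads:
  F[0-1] = +1413.6792 N (tension)
  F[0-2] = +4566.7279 N (tension)
  F[1-2] = -2251.8689 N (compression)
  F[1-3] = -2294.6139 N (compression)
  F[2-3] = +3280.0874 N (tension)
  F[2-4] = +1238.6527 N (tension)
  F[3-4] = -3495.6163 N (compression)
  Rx@0 = -5075.0100 N
  Ry@0 = -1319.1430 N
  Ry@4 = +3268.8030 N

4566.728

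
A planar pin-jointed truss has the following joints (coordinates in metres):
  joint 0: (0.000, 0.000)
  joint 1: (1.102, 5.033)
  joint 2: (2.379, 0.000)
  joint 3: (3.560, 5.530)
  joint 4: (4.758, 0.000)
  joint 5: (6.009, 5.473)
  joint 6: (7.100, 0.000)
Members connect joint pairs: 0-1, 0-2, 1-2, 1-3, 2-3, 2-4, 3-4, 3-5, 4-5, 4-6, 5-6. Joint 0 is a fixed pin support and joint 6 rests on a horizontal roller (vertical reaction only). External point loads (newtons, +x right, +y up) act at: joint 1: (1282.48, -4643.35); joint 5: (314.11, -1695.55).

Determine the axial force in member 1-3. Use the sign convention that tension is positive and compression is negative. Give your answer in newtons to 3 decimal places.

N=7 nodes, M=11 members, R=3 reactions → 2N=14, M+R=14
member 0 (0-1): L=5.1522, (cx,cy)=(0.2139,0.9769)
member 1 (0-2): L=2.3790, (cx,cy)=(1.0000,0.0000)
member 2 (1-2): L=5.1925, (cx,cy)=(0.2459,-0.9693)
member 3 (1-3): L=2.5077, (cx,cy)=(0.9802,0.1982)
member 4 (2-3): L=5.6547, (cx,cy)=(0.2089,0.9779)
member 5 (2-4): L=2.3790, (cx,cy)=(1.0000,0.0000)
member 6 (3-4): L=5.6583, (cx,cy)=(0.2117,-0.9773)
member 7 (3-5): L=2.4497, (cx,cy)=(0.9997,-0.0233)
member 8 (4-5): L=5.6142, (cx,cy)=(0.2228,0.9749)
member 9 (4-6): L=2.3420, (cx,cy)=(1.0000,0.0000)
member 10 (5-6): L=5.5807, (cx,cy)=(0.1955,-0.9807)
solve A·x = −loads:
  F[0-1] = -3103.7723 N (compression)
  F[0-2] = +2260.4493 N (tension)
  F[1-2] = -1967.5381 N (compression)
  F[1-3] = -1492.0531 N (compression)
  F[2-3] = +1950.1146 N (tension)
  F[2-4] = +1369.2806 N (tension)
  F[3-4] = -1631.8834 N (compression)
  F[3-5] = -709.8519 N (compression)
  F[4-5] = +1636.0212 N (tension)
  F[4-6] = +659.2157 N (tension)
  F[5-6] = -3372.0193 N (compression)
  Rx@0 = -1596.5900 N
  Ry@0 = +3031.9454 N
  Ry@6 = +3306.9546 N

-1492.053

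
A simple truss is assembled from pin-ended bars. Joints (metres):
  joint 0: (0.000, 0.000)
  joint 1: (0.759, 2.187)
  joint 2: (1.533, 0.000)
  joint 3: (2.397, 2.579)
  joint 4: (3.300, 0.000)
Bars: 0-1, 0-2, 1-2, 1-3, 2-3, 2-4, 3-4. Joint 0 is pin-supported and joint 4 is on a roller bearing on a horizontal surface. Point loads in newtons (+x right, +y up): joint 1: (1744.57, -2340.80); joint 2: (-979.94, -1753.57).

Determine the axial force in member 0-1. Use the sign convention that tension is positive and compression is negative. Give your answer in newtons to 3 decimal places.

N=5 nodes, M=7 members, R=3 reactions → 2N=10, M+R=10
member 0 (0-1): L=2.3150, (cx,cy)=(0.3279,0.9447)
member 1 (0-2): L=1.5330, (cx,cy)=(1.0000,0.0000)
member 2 (1-2): L=2.3199, (cx,cy)=(0.3336,-0.9427)
member 3 (1-3): L=1.6843, (cx,cy)=(0.9725,0.2327)
member 4 (2-3): L=2.7199, (cx,cy)=(0.3177,0.9482)
member 5 (2-4): L=1.7670, (cx,cy)=(1.0000,0.0000)
member 6 (3-4): L=2.7325, (cx,cy)=(0.3305,-0.9438)
solve A·x = −loads:
  F[0-1] = -1677.9495 N (compression)
  F[0-2] = +1314.7745 N (tension)
  F[1-2] = -1275.9937 N (compression)
  F[1-3] = -1921.7784 N (compression)
  F[2-3] = +3117.9503 N (tension)
  F[2-4] = +878.5504 N (tension)
  F[3-4] = -2658.5316 N (compression)
  Rx@0 = -764.6300 N
  Ry@0 = +1585.1989 N
  Ry@4 = +2509.1711 N

-1677.950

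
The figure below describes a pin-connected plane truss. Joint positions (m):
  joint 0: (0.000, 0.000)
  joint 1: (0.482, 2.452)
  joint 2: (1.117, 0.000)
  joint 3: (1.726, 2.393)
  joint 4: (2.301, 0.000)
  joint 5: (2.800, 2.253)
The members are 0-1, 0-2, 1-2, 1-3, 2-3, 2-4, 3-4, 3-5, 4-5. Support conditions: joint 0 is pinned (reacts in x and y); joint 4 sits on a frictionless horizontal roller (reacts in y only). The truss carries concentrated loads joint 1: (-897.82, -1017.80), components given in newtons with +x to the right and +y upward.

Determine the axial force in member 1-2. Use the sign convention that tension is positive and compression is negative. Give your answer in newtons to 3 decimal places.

750.256

N=6 nodes, M=9 members, R=3 reactions → 2N=12, M+R=12
member 0 (0-1): L=2.4989, (cx,cy)=(0.1929,0.9812)
member 1 (0-2): L=1.1170, (cx,cy)=(1.0000,0.0000)
member 2 (1-2): L=2.5329, (cx,cy)=(0.2507,-0.9681)
member 3 (1-3): L=1.2454, (cx,cy)=(0.9989,-0.0474)
member 4 (2-3): L=2.4693, (cx,cy)=(0.2466,0.9691)
member 5 (2-4): L=1.1840, (cx,cy)=(1.0000,0.0000)
member 6 (3-4): L=2.4611, (cx,cy)=(0.2336,-0.9723)
member 7 (3-5): L=1.0831, (cx,cy)=(0.9916,-0.1293)
member 8 (4-5): L=2.3076, (cx,cy)=(0.2162,0.9763)
solve A·x = −loads:
  F[0-1] = -1795.0432 N (compression)
  F[0-2] = -551.5869 N (compression)
  F[1-2] = +750.2555 N (tension)
  F[1-3] = +363.9050 N (tension)
  F[2-3] = -749.4464 N (compression)
  F[2-4] = -178.6598 N (compression)
  F[3-4] = +764.6988 N (tension)
  F[3-5] = -0.0000 N (compression)
  F[4-5] = +0.0000 N (tension)
  Rx@0 = +897.8200 N
  Ry@0 = +1761.3354 N
  Ry@4 = -743.5354 N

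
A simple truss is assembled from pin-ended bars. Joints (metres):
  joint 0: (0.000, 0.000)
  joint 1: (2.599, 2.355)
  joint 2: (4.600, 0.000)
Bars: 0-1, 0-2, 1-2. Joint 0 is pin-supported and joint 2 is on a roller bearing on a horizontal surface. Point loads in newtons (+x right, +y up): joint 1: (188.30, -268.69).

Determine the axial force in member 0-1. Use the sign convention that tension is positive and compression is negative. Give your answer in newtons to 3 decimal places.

N=3 nodes, M=3 members, R=3 reactions → 2N=6, M+R=6
member 0 (0-1): L=3.5073, (cx,cy)=(0.7410,0.6715)
member 1 (0-2): L=4.6000, (cx,cy)=(1.0000,0.0000)
member 2 (1-2): L=3.0903, (cx,cy)=(0.6475,-0.7621)
solve A·x = −loads:
  F[0-1] = -30.4986 N (compression)
  F[0-2] = +210.9005 N (tension)
  F[1-2] = -325.7113 N (compression)
  Rx@0 = -188.3000 N
  Ry@0 = +20.4787 N
  Ry@2 = +248.2113 N

-30.499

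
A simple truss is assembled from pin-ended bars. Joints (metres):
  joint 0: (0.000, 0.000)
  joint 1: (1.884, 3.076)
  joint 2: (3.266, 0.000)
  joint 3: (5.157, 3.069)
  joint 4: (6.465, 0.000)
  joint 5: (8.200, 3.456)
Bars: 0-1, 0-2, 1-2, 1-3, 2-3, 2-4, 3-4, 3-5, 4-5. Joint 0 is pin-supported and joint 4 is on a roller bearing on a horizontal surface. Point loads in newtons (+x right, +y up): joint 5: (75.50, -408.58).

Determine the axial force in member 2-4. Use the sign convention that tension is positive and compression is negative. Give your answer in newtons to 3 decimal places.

N=6 nodes, M=9 members, R=3 reactions → 2N=12, M+R=12
member 0 (0-1): L=3.6071, (cx,cy)=(0.5223,0.8528)
member 1 (0-2): L=3.2660, (cx,cy)=(1.0000,0.0000)
member 2 (1-2): L=3.3722, (cx,cy)=(0.4098,-0.9122)
member 3 (1-3): L=3.2730, (cx,cy)=(1.0000,-0.0021)
member 4 (2-3): L=3.6048, (cx,cy)=(0.5246,0.8514)
member 5 (2-4): L=3.1990, (cx,cy)=(1.0000,0.0000)
member 6 (3-4): L=3.3361, (cx,cy)=(0.3921,-0.9199)
member 7 (3-5): L=3.0675, (cx,cy)=(0.9920,0.1262)
member 8 (4-5): L=3.8671, (cx,cy)=(0.4487,0.8937)
solve A·x = −loads:
  F[0-1] = +175.9110 N (tension)
  F[0-2] = -16.3787 N (compression)
  F[1-2] = -164.8286 N (compression)
  F[1-3] = +159.4294 N (tension)
  F[2-3] = +176.6003 N (tension)
  F[2-4] = -176.5695 N (compression)
  F[3-4] = -121.6260 N (compression)
  F[3-5] = +302.1702 N (tension)
  F[4-5] = -499.8334 N (compression)
  Rx@0 = -75.5000 N
  Ry@0 = -150.0099 N
  Ry@4 = +558.5899 N

-176.569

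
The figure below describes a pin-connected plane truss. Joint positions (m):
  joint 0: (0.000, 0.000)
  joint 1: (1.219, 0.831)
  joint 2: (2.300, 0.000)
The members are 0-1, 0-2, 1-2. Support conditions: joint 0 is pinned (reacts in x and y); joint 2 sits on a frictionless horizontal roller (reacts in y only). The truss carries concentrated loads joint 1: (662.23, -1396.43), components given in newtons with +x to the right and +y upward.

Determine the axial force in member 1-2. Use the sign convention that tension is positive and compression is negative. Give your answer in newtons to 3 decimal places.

N=3 nodes, M=3 members, R=3 reactions → 2N=6, M+R=6
member 0 (0-1): L=1.4753, (cx,cy)=(0.8263,0.5633)
member 1 (0-2): L=2.3000, (cx,cy)=(1.0000,0.0000)
member 2 (1-2): L=1.3635, (cx,cy)=(0.7928,-0.6095)
solve A·x = −loads:
  F[0-1] = -740.4136 N (compression)
  F[0-2] = +1274.0118 N (tension)
  F[1-2] = -1606.9476 N (compression)
  Rx@0 = -662.2300 N
  Ry@0 = +417.0555 N
  Ry@2 = +979.3745 N

-1606.948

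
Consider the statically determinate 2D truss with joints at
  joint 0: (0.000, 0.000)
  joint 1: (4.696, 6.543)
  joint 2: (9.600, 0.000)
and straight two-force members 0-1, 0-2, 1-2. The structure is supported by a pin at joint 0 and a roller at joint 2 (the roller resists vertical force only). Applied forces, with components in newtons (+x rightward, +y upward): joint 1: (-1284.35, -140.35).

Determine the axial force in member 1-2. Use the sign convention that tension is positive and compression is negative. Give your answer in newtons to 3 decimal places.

N=3 nodes, M=3 members, R=3 reactions → 2N=6, M+R=6
member 0 (0-1): L=8.0538, (cx,cy)=(0.5831,0.8124)
member 1 (0-2): L=9.6000, (cx,cy)=(1.0000,0.0000)
member 2 (1-2): L=8.1768, (cx,cy)=(0.5997,-0.8002)
solve A·x = −loads:
  F[0-1] = -1165.7357 N (compression)
  F[0-2] = -604.6320 N (compression)
  F[1-2] = +1008.1474 N (tension)
  Rx@0 = +1284.3500 N
  Ry@0 = +947.0603 N
  Ry@2 = -806.7103 N

1008.147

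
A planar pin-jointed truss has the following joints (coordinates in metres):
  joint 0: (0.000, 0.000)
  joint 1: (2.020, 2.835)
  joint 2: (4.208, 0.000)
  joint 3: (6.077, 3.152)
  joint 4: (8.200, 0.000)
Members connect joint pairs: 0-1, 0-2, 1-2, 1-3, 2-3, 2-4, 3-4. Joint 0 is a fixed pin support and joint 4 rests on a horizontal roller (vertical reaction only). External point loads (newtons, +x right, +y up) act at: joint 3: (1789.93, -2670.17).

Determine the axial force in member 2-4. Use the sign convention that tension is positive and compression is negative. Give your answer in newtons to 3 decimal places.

N=5 nodes, M=7 members, R=3 reactions → 2N=10, M+R=10
member 0 (0-1): L=3.4810, (cx,cy)=(0.5803,0.8144)
member 1 (0-2): L=4.2080, (cx,cy)=(1.0000,0.0000)
member 2 (1-2): L=3.5811, (cx,cy)=(0.6110,-0.7916)
member 3 (1-3): L=4.0694, (cx,cy)=(0.9970,0.0779)
member 4 (2-3): L=3.6645, (cx,cy)=(0.5100,0.8602)
member 5 (2-4): L=3.9920, (cx,cy)=(1.0000,0.0000)
member 6 (3-4): L=3.8003, (cx,cy)=(0.5586,-0.8294)
solve A·x = −loads:
  F[0-1] = -4.0298 N (compression)
  F[0-2] = +1792.2684 N (tension)
  F[1-2] = +3.6922 N (tension)
  F[1-3] = -4.6083 N (compression)
  F[2-3] = -3.3981 N (compression)
  F[2-4] = +1796.2574 N (tension)
  F[3-4] = -3215.4056 N (compression)
  Rx@0 = -1789.9300 N
  Ry@0 = +3.2819 N
  Ry@4 = +2666.8881 N

1796.257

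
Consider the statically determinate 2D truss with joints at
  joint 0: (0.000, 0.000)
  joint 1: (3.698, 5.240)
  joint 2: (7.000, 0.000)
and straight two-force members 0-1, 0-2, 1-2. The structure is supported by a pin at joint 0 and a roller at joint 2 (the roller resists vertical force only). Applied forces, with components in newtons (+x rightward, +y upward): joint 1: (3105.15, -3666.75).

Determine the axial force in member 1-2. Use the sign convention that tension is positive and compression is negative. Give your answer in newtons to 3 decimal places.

N=3 nodes, M=3 members, R=3 reactions → 2N=6, M+R=6
member 0 (0-1): L=6.4135, (cx,cy)=(0.5766,0.8170)
member 1 (0-2): L=7.0000, (cx,cy)=(1.0000,0.0000)
member 2 (1-2): L=6.1936, (cx,cy)=(0.5331,-0.8460)
solve A·x = −loads:
  F[0-1] = +727.9652 N (tension)
  F[0-2] = +2685.4071 N (tension)
  F[1-2] = -5037.0575 N (compression)
  Rx@0 = -3105.1500 N
  Ry@0 = -594.7682 N
  Ry@2 = +4261.5182 N

-5037.058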